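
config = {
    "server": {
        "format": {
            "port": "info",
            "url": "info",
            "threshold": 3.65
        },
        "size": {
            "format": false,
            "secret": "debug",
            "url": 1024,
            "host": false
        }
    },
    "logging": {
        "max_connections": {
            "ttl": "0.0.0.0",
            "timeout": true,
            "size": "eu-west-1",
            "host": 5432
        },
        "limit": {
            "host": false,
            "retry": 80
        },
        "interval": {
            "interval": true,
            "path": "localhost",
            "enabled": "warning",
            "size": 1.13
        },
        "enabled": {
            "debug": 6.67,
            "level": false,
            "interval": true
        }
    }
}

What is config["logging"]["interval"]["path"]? "localhost"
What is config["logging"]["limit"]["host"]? False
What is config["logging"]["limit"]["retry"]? 80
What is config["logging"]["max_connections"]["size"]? "eu-west-1"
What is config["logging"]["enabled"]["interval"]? True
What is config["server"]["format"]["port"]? "info"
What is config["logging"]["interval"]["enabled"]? "warning"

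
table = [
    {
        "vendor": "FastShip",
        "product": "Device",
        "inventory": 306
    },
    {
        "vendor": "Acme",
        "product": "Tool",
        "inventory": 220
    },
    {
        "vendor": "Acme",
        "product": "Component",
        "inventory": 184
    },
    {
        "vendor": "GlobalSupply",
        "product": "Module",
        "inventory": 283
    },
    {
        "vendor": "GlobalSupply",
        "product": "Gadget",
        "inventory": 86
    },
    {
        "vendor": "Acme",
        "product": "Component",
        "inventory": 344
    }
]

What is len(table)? 6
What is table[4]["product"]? "Gadget"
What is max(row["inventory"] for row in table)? 344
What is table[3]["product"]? "Module"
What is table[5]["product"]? "Component"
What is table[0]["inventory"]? 306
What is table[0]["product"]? "Device"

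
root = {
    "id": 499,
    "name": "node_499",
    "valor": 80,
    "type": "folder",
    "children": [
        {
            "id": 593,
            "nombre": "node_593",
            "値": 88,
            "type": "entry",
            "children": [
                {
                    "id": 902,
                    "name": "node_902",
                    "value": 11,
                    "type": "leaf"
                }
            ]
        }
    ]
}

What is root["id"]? 499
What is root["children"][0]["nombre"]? "node_593"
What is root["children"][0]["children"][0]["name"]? "node_902"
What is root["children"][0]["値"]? 88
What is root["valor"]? 80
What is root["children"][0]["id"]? 593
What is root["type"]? "folder"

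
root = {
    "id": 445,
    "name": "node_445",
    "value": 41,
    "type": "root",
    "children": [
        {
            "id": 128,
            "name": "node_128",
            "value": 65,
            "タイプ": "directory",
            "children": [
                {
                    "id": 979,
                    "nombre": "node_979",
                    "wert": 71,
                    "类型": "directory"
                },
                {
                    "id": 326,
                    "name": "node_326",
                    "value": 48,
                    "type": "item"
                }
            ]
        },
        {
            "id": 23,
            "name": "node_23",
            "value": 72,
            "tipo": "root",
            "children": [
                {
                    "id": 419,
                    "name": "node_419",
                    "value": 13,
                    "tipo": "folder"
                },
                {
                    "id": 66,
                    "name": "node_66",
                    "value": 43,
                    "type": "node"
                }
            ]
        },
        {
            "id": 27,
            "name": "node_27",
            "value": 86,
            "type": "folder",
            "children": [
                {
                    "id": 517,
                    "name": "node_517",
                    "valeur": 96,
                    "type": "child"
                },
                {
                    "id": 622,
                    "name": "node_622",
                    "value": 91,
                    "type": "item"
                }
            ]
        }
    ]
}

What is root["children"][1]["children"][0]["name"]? "node_419"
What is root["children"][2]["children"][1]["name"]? "node_622"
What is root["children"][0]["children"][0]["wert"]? 71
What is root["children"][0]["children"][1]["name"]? "node_326"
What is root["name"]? "node_445"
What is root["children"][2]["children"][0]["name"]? "node_517"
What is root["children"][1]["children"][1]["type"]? "node"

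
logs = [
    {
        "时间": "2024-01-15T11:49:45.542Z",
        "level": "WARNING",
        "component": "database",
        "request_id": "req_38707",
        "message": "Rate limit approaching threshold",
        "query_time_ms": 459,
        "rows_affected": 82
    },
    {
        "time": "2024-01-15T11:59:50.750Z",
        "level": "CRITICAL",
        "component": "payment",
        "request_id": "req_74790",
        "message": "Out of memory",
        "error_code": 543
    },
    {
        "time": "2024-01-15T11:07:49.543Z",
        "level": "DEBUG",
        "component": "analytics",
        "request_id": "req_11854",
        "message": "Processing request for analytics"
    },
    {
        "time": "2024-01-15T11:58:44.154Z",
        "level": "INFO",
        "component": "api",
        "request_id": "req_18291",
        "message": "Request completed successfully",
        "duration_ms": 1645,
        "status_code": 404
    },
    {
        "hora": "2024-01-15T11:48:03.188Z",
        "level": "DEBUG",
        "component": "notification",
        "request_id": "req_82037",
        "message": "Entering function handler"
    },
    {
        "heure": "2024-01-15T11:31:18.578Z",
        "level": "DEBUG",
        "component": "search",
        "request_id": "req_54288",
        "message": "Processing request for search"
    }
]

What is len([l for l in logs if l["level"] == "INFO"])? 1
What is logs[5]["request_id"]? "req_54288"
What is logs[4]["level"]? "DEBUG"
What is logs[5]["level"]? "DEBUG"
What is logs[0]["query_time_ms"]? 459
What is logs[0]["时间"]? "2024-01-15T11:49:45.542Z"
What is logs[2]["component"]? "analytics"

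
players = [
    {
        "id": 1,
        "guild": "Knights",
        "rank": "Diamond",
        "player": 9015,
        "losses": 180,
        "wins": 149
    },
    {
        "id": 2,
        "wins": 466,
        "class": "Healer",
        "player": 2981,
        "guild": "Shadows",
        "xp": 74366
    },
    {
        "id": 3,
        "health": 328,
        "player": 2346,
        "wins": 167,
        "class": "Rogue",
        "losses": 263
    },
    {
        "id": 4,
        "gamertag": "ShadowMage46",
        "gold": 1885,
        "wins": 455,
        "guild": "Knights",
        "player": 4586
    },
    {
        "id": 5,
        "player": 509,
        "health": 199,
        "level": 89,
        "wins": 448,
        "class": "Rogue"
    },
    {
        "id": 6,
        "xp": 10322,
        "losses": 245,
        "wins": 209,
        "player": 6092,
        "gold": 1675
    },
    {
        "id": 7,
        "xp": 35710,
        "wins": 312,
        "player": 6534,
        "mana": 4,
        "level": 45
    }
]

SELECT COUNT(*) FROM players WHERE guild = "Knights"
2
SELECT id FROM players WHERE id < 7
[1, 2, 3, 4, 5, 6]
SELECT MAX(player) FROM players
9015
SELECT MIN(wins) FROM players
149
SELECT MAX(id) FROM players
7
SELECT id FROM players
[1, 2, 3, 4, 5, 6, 7]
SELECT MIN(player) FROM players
509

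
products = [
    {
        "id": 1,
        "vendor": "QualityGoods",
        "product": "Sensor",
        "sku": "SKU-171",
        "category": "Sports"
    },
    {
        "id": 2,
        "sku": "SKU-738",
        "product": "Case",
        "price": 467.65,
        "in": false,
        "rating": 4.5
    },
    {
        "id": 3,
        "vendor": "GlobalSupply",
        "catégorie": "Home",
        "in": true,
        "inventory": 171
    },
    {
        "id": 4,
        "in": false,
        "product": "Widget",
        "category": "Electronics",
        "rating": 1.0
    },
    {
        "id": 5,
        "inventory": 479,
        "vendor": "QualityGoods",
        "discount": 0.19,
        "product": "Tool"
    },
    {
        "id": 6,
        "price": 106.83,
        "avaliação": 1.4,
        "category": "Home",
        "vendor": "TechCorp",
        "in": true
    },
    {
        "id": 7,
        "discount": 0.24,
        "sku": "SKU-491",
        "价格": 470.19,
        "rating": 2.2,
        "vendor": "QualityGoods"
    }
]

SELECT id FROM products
[1, 2, 3, 4, 5, 6, 7]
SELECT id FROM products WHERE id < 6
[1, 2, 3, 4, 5]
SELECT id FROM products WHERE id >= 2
[2, 3, 4, 5, 6, 7]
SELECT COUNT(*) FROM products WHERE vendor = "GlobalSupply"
1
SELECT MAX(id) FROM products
7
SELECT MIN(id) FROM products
1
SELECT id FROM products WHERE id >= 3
[3, 4, 5, 6, 7]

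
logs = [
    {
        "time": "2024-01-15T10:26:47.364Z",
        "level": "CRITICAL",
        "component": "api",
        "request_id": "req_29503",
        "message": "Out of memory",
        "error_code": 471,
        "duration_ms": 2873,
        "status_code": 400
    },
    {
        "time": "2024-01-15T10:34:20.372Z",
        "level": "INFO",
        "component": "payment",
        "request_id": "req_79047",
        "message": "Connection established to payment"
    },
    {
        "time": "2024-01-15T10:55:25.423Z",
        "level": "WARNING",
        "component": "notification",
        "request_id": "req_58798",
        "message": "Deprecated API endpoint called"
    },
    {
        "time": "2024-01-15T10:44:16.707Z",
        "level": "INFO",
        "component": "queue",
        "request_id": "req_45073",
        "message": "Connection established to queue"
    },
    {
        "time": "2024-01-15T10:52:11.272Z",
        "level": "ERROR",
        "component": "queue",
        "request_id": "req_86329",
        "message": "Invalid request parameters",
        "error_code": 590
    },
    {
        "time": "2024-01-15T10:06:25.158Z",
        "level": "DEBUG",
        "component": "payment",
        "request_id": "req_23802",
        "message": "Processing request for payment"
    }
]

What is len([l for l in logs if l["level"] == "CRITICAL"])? 1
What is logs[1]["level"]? "INFO"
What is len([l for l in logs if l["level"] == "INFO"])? 2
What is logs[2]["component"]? "notification"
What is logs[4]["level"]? "ERROR"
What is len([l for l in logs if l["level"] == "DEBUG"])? 1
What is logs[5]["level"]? "DEBUG"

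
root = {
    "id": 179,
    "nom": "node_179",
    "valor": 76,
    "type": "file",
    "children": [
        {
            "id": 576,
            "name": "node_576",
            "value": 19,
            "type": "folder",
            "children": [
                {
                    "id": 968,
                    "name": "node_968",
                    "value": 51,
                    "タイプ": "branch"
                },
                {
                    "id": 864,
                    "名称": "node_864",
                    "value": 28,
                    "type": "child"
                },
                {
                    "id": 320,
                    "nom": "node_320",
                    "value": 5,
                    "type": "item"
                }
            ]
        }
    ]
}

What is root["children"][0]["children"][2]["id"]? 320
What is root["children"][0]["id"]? 576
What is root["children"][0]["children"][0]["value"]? 51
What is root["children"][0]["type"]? "folder"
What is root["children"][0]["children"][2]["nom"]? "node_320"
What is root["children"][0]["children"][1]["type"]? "child"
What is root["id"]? 179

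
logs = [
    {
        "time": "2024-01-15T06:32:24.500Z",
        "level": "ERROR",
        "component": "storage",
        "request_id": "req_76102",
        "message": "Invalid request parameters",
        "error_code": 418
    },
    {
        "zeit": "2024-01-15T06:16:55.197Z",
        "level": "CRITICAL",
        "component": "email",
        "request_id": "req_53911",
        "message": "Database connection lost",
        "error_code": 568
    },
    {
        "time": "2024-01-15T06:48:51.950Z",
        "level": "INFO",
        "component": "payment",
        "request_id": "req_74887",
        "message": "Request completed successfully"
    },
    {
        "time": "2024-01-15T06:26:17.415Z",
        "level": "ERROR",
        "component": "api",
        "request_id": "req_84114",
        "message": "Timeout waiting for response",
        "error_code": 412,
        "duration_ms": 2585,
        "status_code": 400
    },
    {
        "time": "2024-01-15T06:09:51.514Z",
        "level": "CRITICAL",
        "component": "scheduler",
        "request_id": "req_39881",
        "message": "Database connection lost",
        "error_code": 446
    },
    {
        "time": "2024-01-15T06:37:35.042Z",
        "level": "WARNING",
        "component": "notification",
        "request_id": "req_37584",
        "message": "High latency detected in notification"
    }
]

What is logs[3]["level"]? "ERROR"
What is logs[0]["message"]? "Invalid request parameters"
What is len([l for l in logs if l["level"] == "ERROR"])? 2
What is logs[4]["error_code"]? 446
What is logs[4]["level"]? "CRITICAL"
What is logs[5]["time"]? "2024-01-15T06:37:35.042Z"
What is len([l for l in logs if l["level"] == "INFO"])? 1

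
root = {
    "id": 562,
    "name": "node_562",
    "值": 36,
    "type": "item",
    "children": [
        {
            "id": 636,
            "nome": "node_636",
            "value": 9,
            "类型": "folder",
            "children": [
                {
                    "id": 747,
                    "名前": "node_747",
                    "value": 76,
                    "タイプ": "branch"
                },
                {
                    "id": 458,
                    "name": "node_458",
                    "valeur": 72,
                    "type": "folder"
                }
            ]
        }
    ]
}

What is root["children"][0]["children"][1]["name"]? "node_458"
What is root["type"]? "item"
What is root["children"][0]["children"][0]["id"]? 747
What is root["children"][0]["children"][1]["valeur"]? 72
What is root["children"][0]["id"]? 636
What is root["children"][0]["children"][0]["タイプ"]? "branch"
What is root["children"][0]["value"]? 9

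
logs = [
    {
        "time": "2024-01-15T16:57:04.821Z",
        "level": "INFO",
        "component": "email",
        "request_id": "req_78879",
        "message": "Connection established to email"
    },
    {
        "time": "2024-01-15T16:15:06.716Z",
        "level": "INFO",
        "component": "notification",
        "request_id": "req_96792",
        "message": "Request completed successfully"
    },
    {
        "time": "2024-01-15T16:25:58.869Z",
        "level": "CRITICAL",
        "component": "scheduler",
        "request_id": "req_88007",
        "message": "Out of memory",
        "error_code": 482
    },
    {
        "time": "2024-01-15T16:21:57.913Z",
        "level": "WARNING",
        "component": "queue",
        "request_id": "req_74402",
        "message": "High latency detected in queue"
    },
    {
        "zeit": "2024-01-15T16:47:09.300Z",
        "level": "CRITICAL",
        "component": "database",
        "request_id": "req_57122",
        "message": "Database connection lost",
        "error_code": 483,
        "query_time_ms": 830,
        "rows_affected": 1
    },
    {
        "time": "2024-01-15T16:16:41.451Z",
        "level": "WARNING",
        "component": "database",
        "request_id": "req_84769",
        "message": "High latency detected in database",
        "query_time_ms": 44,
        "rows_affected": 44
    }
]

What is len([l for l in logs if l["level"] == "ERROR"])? 0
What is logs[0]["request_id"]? "req_78879"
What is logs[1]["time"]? "2024-01-15T16:15:06.716Z"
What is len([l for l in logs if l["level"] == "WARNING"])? 2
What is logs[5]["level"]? "WARNING"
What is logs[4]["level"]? "CRITICAL"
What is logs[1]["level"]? "INFO"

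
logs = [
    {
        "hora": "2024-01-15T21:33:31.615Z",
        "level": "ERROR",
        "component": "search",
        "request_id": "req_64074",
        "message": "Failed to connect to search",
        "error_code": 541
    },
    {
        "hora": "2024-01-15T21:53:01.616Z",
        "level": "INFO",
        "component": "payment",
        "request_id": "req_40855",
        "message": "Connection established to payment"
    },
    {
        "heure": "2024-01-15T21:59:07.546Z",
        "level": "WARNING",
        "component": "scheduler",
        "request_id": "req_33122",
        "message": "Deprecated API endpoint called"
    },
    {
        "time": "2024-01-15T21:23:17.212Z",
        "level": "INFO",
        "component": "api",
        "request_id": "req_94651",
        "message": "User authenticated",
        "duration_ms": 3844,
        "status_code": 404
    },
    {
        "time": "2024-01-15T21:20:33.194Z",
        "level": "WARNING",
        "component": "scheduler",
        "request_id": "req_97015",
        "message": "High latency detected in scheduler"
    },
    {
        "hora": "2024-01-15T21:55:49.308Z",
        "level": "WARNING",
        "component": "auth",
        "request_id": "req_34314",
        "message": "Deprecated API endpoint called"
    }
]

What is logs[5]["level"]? "WARNING"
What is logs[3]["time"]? "2024-01-15T21:23:17.212Z"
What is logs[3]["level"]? "INFO"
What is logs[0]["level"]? "ERROR"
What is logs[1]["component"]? "payment"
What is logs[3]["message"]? "User authenticated"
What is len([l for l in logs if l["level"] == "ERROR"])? 1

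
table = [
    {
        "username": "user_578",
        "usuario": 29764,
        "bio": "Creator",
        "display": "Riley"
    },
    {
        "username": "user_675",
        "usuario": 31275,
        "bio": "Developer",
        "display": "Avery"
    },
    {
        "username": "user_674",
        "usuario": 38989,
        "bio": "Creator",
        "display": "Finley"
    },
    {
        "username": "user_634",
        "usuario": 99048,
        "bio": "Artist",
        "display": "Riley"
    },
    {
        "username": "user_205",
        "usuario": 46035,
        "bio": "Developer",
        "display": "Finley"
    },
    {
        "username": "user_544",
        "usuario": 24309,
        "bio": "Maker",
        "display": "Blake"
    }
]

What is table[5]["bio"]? "Maker"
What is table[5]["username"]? "user_544"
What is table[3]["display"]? "Riley"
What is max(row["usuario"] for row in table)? 99048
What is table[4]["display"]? "Finley"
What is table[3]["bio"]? "Artist"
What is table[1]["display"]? "Avery"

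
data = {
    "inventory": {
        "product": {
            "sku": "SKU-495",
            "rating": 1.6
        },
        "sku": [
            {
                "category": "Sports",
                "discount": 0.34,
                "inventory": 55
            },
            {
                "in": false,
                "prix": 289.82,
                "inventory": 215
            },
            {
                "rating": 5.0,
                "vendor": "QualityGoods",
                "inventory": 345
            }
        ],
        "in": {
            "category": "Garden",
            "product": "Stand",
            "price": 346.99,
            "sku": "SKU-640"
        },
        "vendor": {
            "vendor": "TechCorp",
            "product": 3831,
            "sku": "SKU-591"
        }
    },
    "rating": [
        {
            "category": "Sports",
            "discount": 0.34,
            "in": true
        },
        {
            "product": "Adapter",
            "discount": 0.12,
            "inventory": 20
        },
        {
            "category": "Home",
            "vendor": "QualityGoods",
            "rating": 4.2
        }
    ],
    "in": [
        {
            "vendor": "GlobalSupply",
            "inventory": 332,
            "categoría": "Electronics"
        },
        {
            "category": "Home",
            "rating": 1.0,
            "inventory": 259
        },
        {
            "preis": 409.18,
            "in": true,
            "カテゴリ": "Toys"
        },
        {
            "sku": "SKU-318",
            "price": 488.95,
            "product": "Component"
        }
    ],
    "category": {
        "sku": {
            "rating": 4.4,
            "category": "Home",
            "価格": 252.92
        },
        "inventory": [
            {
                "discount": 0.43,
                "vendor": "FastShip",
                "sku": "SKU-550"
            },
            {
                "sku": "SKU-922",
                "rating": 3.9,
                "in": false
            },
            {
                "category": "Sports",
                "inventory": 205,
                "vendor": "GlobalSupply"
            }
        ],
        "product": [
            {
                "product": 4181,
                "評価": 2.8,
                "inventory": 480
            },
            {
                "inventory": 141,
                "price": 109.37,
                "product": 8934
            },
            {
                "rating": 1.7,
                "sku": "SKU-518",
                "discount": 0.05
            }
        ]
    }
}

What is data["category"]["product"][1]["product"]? 8934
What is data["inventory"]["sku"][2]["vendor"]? "QualityGoods"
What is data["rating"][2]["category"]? "Home"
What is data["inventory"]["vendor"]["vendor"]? "TechCorp"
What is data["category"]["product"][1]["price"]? 109.37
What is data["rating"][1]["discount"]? 0.12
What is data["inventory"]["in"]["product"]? "Stand"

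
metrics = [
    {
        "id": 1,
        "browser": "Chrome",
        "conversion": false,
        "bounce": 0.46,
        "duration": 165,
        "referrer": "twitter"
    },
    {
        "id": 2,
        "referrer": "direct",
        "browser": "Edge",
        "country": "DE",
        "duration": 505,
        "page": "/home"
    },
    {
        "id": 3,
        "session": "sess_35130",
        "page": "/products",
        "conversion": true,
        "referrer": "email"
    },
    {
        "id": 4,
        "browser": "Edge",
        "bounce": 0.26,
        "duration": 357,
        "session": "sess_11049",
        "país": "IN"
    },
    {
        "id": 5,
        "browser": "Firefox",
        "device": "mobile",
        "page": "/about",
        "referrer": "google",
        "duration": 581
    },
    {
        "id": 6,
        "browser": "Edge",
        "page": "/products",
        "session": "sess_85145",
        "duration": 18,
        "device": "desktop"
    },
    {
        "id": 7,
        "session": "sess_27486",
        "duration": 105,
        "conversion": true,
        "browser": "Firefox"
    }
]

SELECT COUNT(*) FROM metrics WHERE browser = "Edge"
3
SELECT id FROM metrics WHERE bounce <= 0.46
[1, 4]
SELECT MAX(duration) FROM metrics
581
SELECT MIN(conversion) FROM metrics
False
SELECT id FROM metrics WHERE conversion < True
[1]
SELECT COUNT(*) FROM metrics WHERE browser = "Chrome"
1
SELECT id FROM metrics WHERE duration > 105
[1, 2, 4, 5]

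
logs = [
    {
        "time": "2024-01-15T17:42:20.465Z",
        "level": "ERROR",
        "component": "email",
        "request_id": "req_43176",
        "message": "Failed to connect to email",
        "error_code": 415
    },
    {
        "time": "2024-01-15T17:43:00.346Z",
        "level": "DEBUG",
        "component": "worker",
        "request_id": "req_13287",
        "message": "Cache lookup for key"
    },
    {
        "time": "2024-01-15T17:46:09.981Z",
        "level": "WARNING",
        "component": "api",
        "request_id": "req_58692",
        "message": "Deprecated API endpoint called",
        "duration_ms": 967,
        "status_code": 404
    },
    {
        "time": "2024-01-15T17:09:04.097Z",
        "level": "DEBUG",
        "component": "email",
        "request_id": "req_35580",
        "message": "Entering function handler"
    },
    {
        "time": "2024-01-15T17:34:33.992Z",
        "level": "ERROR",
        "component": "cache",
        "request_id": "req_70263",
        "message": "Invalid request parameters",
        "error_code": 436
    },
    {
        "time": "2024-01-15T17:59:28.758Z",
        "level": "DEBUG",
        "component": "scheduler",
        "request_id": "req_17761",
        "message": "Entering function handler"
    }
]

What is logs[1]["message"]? "Cache lookup for key"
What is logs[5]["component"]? "scheduler"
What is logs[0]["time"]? "2024-01-15T17:42:20.465Z"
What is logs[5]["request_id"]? "req_17761"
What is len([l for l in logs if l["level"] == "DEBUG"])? 3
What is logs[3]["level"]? "DEBUG"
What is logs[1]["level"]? "DEBUG"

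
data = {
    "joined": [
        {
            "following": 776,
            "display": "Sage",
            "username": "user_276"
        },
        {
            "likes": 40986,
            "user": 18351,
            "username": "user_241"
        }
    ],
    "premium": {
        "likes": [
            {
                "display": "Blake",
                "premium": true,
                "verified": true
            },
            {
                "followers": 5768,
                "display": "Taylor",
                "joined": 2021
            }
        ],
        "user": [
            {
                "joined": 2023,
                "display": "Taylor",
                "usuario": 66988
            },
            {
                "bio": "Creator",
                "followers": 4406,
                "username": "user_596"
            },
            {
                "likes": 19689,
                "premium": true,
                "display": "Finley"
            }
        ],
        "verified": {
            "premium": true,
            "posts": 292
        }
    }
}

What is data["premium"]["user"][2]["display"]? "Finley"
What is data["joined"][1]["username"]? "user_241"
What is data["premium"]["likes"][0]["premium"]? True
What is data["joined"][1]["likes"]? 40986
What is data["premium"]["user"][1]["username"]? "user_596"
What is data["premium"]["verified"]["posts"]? 292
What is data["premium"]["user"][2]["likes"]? 19689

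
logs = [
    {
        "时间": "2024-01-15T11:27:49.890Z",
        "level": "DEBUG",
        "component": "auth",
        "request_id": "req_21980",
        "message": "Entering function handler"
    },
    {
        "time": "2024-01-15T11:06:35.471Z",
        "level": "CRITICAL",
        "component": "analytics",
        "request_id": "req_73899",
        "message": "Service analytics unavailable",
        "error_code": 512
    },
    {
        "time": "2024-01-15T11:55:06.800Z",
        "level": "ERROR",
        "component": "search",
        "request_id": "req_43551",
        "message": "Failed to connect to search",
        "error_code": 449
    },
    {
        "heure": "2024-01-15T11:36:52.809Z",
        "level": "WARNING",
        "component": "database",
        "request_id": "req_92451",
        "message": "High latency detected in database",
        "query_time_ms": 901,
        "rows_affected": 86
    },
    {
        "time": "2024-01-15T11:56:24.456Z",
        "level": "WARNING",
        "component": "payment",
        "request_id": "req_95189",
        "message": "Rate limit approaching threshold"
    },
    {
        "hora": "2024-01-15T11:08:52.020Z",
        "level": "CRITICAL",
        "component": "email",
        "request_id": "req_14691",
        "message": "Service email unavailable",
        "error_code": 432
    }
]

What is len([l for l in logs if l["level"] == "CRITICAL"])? 2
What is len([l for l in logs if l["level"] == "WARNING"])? 2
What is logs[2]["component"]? "search"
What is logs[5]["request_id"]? "req_14691"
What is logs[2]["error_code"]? 449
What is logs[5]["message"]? "Service email unavailable"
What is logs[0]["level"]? "DEBUG"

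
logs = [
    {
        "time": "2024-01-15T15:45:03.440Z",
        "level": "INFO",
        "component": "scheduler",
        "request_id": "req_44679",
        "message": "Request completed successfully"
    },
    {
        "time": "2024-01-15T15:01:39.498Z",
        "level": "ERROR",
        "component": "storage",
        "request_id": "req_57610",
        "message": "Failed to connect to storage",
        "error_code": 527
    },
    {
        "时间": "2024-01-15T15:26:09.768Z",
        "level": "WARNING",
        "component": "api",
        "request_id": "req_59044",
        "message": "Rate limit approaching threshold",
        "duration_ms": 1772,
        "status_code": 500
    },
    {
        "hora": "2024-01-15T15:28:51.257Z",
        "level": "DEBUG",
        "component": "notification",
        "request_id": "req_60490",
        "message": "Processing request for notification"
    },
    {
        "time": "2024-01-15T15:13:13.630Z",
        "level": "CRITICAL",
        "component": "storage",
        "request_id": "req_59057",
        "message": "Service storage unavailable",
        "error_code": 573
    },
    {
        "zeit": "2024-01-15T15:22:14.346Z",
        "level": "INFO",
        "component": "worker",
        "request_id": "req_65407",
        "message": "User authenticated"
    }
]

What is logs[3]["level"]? "DEBUG"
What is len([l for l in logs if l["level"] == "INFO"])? 2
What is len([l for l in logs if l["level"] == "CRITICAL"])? 1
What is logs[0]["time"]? "2024-01-15T15:45:03.440Z"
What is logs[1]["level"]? "ERROR"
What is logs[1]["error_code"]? 527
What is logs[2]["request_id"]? "req_59044"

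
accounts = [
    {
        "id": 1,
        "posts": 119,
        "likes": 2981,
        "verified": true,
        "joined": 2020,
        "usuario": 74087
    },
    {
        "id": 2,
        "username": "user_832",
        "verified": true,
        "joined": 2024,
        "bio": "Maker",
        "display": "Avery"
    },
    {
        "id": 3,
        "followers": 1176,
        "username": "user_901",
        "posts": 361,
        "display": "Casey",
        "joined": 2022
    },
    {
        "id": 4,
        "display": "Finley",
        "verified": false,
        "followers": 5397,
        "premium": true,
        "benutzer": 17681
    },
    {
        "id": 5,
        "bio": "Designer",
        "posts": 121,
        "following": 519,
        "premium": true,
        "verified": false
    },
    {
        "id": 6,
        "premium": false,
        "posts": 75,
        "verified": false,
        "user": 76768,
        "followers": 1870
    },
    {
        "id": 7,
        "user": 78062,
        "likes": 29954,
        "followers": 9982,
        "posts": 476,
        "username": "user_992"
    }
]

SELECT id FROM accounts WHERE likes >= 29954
[7]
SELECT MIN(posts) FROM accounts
75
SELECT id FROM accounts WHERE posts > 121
[3, 7]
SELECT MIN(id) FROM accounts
1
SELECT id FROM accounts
[1, 2, 3, 4, 5, 6, 7]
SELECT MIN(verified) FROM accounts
False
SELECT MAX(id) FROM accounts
7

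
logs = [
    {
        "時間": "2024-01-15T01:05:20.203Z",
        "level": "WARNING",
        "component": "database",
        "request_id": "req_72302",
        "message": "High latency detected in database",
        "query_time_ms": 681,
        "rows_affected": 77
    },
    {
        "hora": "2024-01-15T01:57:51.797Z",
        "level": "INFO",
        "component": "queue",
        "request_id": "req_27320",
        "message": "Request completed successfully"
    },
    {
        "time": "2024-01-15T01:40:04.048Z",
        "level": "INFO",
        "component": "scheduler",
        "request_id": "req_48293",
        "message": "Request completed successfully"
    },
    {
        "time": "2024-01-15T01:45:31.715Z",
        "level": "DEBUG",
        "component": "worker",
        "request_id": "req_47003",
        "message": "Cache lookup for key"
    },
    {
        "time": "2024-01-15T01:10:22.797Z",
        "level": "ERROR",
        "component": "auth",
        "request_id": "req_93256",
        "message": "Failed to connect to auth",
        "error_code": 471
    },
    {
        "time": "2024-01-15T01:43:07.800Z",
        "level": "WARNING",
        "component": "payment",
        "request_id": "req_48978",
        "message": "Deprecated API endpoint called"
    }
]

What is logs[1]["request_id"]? "req_27320"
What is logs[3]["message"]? "Cache lookup for key"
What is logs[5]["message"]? "Deprecated API endpoint called"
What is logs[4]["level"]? "ERROR"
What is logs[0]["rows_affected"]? 77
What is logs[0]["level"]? "WARNING"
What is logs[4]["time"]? "2024-01-15T01:10:22.797Z"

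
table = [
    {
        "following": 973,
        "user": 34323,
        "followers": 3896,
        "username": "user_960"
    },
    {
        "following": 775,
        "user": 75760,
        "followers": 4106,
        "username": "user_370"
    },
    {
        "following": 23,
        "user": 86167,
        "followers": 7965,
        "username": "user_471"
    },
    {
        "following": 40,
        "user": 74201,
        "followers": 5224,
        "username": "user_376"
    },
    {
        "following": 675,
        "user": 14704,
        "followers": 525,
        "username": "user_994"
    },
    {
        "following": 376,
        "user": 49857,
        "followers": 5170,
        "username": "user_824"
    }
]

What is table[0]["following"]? 973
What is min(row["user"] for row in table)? 14704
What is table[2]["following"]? 23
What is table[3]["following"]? 40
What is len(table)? 6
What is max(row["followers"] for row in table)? 7965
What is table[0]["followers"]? 3896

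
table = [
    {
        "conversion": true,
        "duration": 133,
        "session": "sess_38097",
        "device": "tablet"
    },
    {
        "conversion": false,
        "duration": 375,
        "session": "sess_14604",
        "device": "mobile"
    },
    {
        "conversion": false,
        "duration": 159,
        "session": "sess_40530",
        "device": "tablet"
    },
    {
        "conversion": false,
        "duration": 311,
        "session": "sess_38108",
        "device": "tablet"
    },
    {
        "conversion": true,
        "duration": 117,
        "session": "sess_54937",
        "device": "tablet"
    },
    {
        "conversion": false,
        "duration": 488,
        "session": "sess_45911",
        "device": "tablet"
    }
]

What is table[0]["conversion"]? True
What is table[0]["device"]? "tablet"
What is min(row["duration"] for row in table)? 117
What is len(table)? 6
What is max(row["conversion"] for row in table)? True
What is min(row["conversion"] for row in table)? False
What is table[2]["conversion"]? False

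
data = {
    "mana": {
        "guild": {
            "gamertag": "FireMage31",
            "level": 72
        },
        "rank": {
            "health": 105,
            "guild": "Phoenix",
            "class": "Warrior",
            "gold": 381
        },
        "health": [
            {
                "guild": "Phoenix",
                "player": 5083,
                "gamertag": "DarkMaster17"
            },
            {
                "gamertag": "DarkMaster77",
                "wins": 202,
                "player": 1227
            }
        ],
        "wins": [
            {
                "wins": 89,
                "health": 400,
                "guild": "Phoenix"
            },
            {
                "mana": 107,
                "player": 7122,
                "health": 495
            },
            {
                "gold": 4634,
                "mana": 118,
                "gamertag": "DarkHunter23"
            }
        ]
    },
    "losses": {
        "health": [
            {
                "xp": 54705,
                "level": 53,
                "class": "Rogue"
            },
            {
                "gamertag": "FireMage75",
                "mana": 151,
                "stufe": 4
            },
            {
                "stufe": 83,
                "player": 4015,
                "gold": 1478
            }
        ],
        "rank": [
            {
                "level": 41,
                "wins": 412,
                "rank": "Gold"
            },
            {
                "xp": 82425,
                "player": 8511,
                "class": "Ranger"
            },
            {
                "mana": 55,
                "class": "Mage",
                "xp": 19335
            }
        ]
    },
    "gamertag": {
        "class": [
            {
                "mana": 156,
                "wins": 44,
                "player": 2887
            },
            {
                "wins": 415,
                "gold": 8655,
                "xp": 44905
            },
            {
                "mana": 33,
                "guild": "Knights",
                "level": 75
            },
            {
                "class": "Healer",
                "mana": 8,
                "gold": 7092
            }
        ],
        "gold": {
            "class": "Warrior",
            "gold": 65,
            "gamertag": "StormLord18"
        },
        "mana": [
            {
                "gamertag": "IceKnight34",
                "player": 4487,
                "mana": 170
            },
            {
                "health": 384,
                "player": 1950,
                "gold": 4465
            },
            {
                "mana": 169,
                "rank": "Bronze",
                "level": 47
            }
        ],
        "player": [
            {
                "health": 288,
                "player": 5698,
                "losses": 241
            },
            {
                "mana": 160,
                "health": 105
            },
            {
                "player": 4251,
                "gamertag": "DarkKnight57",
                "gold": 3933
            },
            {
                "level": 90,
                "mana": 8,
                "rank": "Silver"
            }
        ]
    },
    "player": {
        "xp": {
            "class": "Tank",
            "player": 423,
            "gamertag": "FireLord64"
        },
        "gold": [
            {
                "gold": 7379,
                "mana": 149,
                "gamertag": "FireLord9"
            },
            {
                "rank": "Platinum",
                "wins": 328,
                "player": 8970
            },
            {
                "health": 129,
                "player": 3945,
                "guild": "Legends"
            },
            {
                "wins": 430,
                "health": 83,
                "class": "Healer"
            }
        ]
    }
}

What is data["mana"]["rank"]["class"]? "Warrior"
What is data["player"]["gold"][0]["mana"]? 149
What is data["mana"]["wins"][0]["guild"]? "Phoenix"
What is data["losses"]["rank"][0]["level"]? 41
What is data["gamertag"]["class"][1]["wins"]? 415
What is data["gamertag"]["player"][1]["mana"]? 160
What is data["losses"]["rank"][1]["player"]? 8511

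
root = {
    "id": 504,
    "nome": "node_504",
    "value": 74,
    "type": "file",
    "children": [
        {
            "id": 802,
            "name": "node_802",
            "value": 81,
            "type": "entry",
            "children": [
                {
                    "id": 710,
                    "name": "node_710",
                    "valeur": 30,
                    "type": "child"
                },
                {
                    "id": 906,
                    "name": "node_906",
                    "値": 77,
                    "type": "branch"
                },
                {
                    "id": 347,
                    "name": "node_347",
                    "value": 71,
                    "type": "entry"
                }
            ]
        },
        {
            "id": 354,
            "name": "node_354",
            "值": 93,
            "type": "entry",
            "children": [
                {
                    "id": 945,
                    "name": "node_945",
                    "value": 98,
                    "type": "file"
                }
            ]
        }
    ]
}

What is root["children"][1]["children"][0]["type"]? "file"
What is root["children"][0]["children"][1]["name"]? "node_906"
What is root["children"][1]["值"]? 93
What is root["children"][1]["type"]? "entry"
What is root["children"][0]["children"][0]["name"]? "node_710"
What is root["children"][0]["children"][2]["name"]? "node_347"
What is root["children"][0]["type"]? "entry"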